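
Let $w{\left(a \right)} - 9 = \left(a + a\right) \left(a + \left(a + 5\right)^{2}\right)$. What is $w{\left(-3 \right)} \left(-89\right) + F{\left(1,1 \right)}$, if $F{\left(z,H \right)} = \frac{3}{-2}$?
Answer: $- \frac{537}{2} \approx -268.5$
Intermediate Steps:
$F{\left(z,H \right)} = - \frac{3}{2}$ ($F{\left(z,H \right)} = 3 \left(- \frac{1}{2}\right) = - \frac{3}{2}$)
$w{\left(a \right)} = 9 + 2 a \left(a + \left(5 + a\right)^{2}\right)$ ($w{\left(a \right)} = 9 + \left(a + a\right) \left(a + \left(a + 5\right)^{2}\right) = 9 + 2 a \left(a + \left(5 + a\right)^{2}\right)$)
$w{\left(-3 \right)} \left(-89\right) + F{\left(1,1 \right)} = \left(9 + 2 \left(-3\right)^{2} + 2 \left(-3\right) \left(5 - 3\right)^{2}\right) \left(-89\right) - \frac{3}{2} = \left(9 + 2 \cdot 9 + 2 \left(-3\right) 2^{2}\right) \left(-89\right) - \frac{3}{2} = \left(9 + 18 + 2 \left(-3\right) 4\right) \left(-89\right) - \frac{3}{2} = \left(9 + 18 - 24\right) \left(-89\right) - \frac{3}{2} = 3 \left(-89\right) - \frac{3}{2} = -267 - \frac{3}{2} = - \frac{537}{2}$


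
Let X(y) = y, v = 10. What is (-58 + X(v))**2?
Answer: 2304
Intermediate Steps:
(-58 + X(v))**2 = (-58 + 10)**2 = (-48)**2 = 2304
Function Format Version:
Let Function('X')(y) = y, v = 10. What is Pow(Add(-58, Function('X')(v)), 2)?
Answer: 2304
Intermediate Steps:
Pow(Add(-58, Function('X')(v)), 2) = Pow(Add(-58, 10), 2) = Pow(-48, 2) = 2304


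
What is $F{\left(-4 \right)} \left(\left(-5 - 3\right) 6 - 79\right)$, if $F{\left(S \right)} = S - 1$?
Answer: $635$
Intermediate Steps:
$F{\left(S \right)} = -1 + S$ ($F{\left(S \right)} = S - 1 = -1 + S$)
$F{\left(-4 \right)} \left(\left(-5 - 3\right) 6 - 79\right) = \left(-1 - 4\right) \left(\left(-5 - 3\right) 6 - 79\right) = - 5 \left(\left(-8\right) 6 - 79\right) = - 5 \left(-48 - 79\right) = \left(-5\right) \left(-127\right) = 635$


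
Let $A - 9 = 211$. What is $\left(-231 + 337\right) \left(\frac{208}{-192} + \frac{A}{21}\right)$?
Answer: $\frac{13939}{14} \approx 995.64$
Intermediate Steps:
$A = 220$ ($A = 9 + 211 = 220$)
$\left(-231 + 337\right) \left(\frac{208}{-192} + \frac{A}{21}\right) = \left(-231 + 337\right) \left(\frac{208}{-192} + \frac{220}{21}\right) = 106 \left(208 \left(- \frac{1}{192}\right) + 220 \cdot \frac{1}{21}\right) = 106 \left(- \frac{13}{12} + \frac{220}{21}\right) = 106 \cdot \frac{263}{28} = \frac{13939}{14}$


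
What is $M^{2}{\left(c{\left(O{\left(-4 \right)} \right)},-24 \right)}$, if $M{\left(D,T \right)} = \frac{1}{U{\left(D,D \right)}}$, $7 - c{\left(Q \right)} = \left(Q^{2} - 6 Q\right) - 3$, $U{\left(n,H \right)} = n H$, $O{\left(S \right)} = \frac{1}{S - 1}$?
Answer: $\frac{390625}{2300257521} \approx 0.00016982$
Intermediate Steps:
$O{\left(S \right)} = \frac{1}{-1 + S}$
$U{\left(n,H \right)} = H n$
$c{\left(Q \right)} = 10 - Q^{2} + 6 Q$ ($c{\left(Q \right)} = 7 - \left(\left(Q^{2} - 6 Q\right) - 3\right) = 7 - \left(-3 + Q^{2} - 6 Q\right) = 7 + \left(3 - Q^{2} + 6 Q\right) = 10 - Q^{2} + 6 Q$)
$M{\left(D,T \right)} = \frac{1}{D^{2}}$ ($M{\left(D,T \right)} = \frac{1}{D D} = \frac{1}{D^{2}}$)
$M^{2}{\left(c{\left(O{\left(-4 \right)} \right)},-24 \right)} = \left(\frac{1}{\left(10 - \left(\frac{1}{-1 - 4}\right)^{2} + \frac{6}{-1 - 4}\right)^{2}}\right)^{2} = \left(\frac{1}{\left(10 - \left(\frac{1}{-5}\right)^{2} + \frac{6}{-5}\right)^{2}}\right)^{2} = \left(\frac{1}{\left(10 - \left(- \frac{1}{5}\right)^{2} + 6 \left(- \frac{1}{5}\right)\right)^{2}}\right)^{2} = \left(\frac{1}{\left(10 - \frac{1}{25} - \frac{6}{5}\right)^{2}}\right)^{2} = \left(\frac{1}{\frac{47961}{625}}\right)^{2} = \left(\frac{625}{47961}\right)^{2} = \frac{390625}{2300257521}$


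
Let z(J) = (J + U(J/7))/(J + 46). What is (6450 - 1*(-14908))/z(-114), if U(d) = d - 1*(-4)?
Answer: 149506/13 ≈ 11500.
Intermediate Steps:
U(d) = 4 + d (U(d) = d + 4 = 4 + d)
z(J) = (4 + 8*J/7)/(46 + J) (z(J) = (J + (4 + J/7))/(J + 46) = (J + (4 + J*(1/7)))/(46 + J) = (J + (4 + J/7))/(46 + J) = (4 + 8*J/7)/(46 + J))
(6450 - 1*(-14908))/z(-114) = (6450 - 1*(-14908))/((4*(7 + 2*(-114))/(7*(46 - 114)))) = (6450 + 14908)/(((4/7)*(7 - 228)/(-68))) = 21358/(((4/7)*(-1/68)*(-221))) = 21358/(13/7) = 21358*(7/13) = 149506/13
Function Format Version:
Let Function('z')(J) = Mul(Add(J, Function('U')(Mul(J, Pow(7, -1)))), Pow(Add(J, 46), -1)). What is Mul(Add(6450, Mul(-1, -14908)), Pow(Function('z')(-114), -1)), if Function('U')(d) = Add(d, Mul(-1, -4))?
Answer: Rational(149506, 13) ≈ 11500.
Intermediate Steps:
Function('U')(d) = Add(4, d) (Function('U')(d) = Add(d, 4) = Add(4, d))
Function('z')(J) = Mul(Pow(Add(46, J), -1), Add(4, Mul(Rational(8, 7), J))) (Function('z')(J) = Mul(Add(J, Add(4, Mul(J, Pow(7, -1)))), Pow(Add(J, 46), -1)) = Mul(Add(J, Add(4, Mul(J, Rational(1, 7)))), Pow(Add(46, J), -1)) = Mul(Add(J, Add(4, Mul(Rational(1, 7), J))), Pow(Add(46, J), -1)) = Mul(Add(4, Mul(Rational(8, 7), J)), Pow(Add(46, J), -1)) = Mul(Pow(Add(46, J), -1), Add(4, Mul(Rational(8, 7), J))))
Mul(Add(6450, Mul(-1, -14908)), Pow(Function('z')(-114), -1)) = Mul(Add(6450, Mul(-1, -14908)), Pow(Mul(Rational(4, 7), Pow(Add(46, -114), -1), Add(7, Mul(2, -114))), -1)) = Mul(Add(6450, 14908), Pow(Mul(Rational(4, 7), Pow(-68, -1), Add(7, -228)), -1)) = Mul(21358, Pow(Mul(Rational(4, 7), Rational(-1, 68), -221), -1)) = Mul(21358, Pow(Rational(13, 7), -1)) = Mul(21358, Rational(7, 13)) = Rational(149506, 13)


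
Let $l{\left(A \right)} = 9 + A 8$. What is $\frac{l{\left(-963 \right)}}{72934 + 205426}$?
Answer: $- \frac{1539}{55672} \approx -0.027644$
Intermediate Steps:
$l{\left(A \right)} = 9 + 8 A$
$\frac{l{\left(-963 \right)}}{72934 + 205426} = \frac{9 + 8 \left(-963\right)}{72934 + 205426} = \frac{9 - 7704}{278360} = \left(-7695\right) \frac{1}{278360} = - \frac{1539}{55672}$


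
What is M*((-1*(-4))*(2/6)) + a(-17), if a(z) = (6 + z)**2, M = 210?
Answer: 401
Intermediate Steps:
M*((-1*(-4))*(2/6)) + a(-17) = 210*((-1*(-4))*(2/6)) + (6 - 17)**2 = 210*(4*(2*(1/6))) + (-11)**2 = 210*(4*(1/3)) + 121 = 210*(4/3) + 121 = 280 + 121 = 401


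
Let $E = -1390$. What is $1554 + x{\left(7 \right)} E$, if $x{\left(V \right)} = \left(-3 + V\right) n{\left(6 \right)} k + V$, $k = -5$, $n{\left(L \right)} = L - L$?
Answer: $-8176$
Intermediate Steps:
$n{\left(L \right)} = 0$
$x{\left(V \right)} = V$ ($x{\left(V \right)} = \left(-3 + V\right) 0 \left(-5\right) + V = 0 \left(-5\right) + V = 0 + V = V$)
$1554 + x{\left(7 \right)} E = 1554 + 7 \left(-1390\right) = 1554 - 9730 = -8176$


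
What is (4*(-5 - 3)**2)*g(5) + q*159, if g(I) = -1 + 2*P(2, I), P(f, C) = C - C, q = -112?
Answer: -18064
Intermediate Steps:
P(f, C) = 0
g(I) = -1 (g(I) = -1 + 2*0 = -1 + 0 = -1)
(4*(-5 - 3)**2)*g(5) + q*159 = (4*(-5 - 3)**2)*(-1) - 112*159 = (4*(-8)**2)*(-1) - 17808 = (4*64)*(-1) - 17808 = 256*(-1) - 17808 = -256 - 17808 = -18064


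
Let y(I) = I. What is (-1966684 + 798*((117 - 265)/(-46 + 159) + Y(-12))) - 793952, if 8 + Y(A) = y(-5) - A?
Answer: -312160146/113 ≈ -2.7625e+6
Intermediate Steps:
Y(A) = -13 - A (Y(A) = -8 + (-5 - A) = -13 - A)
(-1966684 + 798*((117 - 265)/(-46 + 159) + Y(-12))) - 793952 = (-1966684 + 798*((117 - 265)/(-46 + 159) + (-13 - 1*(-12)))) - 793952 = (-1966684 + 798*(-148/113 + (-13 + 12))) - 793952 = (-1966684 + 798*(-148*1/113 - 1)) - 793952 = (-1966684 + 798*(-148/113 - 1)) - 793952 = (-1966684 + 798*(-261/113)) - 793952 = (-1966684 - 208278/113) - 793952 = -222443570/113 - 793952 = -312160146/113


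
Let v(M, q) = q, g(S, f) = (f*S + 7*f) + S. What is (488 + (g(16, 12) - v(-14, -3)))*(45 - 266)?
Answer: -173043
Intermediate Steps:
g(S, f) = S + 7*f + S*f (g(S, f) = (S*f + 7*f) + S = (7*f + S*f) + S = S + 7*f + S*f)
(488 + (g(16, 12) - v(-14, -3)))*(45 - 266) = (488 + ((16 + 7*12 + 16*12) - 1*(-3)))*(45 - 266) = (488 + ((16 + 84 + 192) + 3))*(-221) = (488 + (292 + 3))*(-221) = (488 + 295)*(-221) = 783*(-221) = -173043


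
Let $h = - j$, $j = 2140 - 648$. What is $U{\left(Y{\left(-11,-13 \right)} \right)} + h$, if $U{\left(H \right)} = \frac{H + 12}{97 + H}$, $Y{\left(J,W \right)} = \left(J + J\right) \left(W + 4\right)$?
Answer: $- \frac{87986}{59} \approx -1491.3$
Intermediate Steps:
$j = 1492$ ($j = 2140 - 648 = 1492$)
$Y{\left(J,W \right)} = 2 J \left(4 + W\right)$
$U{\left(H \right)} = \frac{12 + H}{97 + H}$
$h = -1492$ ($h = \left(-1\right) 1492 = -1492$)
$U{\left(Y{\left(-11,-13 \right)} \right)} + h = \frac{12 + 2 \left(-11\right) \left(4 - 13\right)}{97 + 2 \left(-11\right) \left(4 - 13\right)} - 1492 = \frac{12 + 2 \left(-11\right) \left(-9\right)}{97 + 2 \left(-11\right) \left(-9\right)} - 1492 = \frac{12 + 198}{97 + 198} - 1492 = \frac{1}{295} \cdot 210 - 1492 = \frac{42}{59} - 1492 = - \frac{87986}{59}$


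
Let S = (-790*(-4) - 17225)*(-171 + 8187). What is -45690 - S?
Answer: 112699350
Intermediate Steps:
S = -112745040 (S = (3160 - 17225)*8016 = -14065*8016 = -112745040)
-45690 - S = -45690 - 1*(-112745040) = -45690 + 112745040 = 112699350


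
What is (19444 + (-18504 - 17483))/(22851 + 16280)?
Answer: -16543/39131 ≈ -0.42276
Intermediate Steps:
(19444 + (-18504 - 17483))/(22851 + 16280) = (19444 - 35987)/39131 = -16543*1/39131 = -16543/39131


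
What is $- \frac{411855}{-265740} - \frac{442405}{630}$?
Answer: $- \frac{782034907}{1116108} \approx -700.68$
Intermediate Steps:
$- \frac{411855}{-265740} - \frac{442405}{630} = \left(-411855\right) \left(- \frac{1}{265740}\right) - \frac{88481}{126} = \frac{27457}{17716} - \frac{88481}{126} = - \frac{782034907}{1116108}$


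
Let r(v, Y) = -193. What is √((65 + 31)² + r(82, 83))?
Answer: √9023 ≈ 94.990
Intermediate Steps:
√((65 + 31)² + r(82, 83)) = √((65 + 31)² - 193) = √(96² - 193) = √(9216 - 193) = √9023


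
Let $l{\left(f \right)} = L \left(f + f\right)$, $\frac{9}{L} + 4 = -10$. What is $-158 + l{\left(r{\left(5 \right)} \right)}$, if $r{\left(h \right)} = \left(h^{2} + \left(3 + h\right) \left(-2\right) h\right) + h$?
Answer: $- \frac{656}{7} \approx -93.714$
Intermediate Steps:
$L = - \frac{9}{14}$ ($L = \frac{9}{-4 - 10} = \frac{9}{-14} = 9 \left(- \frac{1}{14}\right) = - \frac{9}{14} \approx -0.64286$)
$r{\left(h \right)} = h + h^{2} + h \left(-6 - 2 h\right)$ ($r{\left(h \right)} = \left(h^{2} + \left(-6 - 2 h\right) h\right) + h = \left(h^{2} + h \left(-6 - 2 h\right)\right) + h = h + h^{2} + h \left(-6 - 2 h\right)$)
$l{\left(f \right)} = - \frac{9 f}{7}$ ($l{\left(f \right)} = - \frac{9 \left(f + f\right)}{14} = - \frac{9 \cdot 2 f}{14} = - \frac{9 f}{7}$)
$-158 + l{\left(r{\left(5 \right)} \right)} = -158 - \frac{9 \left(\left(-1\right) 5 \left(5 + 5\right)\right)}{7} = -158 - \frac{9 \left(\left(-1\right) 5 \cdot 10\right)}{7} = -158 - - \frac{450}{7} = -158 + \frac{450}{7} = - \frac{656}{7}$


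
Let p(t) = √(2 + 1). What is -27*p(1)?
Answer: -27*√3 ≈ -46.765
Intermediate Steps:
p(t) = √3
-27*p(1) = -27*√3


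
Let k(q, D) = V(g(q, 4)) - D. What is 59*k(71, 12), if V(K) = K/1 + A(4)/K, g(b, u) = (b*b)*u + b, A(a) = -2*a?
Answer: 24143531423/20235 ≈ 1.1932e+6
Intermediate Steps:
g(b, u) = b + u*b² (g(b, u) = b²*u + b = u*b² + b = b + u*b²)
V(K) = K - 8/K (V(K) = K/1 + (-2*4)/K = K*1 - 8/K = K - 8/K)
k(q, D) = -D + q*(1 + 4*q) - 8/(q*(1 + 4*q)) (k(q, D) = (q*(1 + q*4) - 8*1/(q*(1 + q*4))) - D = (q*(1 + 4*q) - 8*1/(q*(1 + 4*q))) - D = (q*(1 + 4*q) - 8/(q*(1 + 4*q))) - D = -D + q*(1 + 4*q) - 8/(q*(1 + 4*q)))
59*k(71, 12) = 59*((-8 + 71*(1 + 4*71)*(-1*12 + 71*(1 + 4*71)))/(71*(1 + 4*71))) = 59*((-8 + 71*(1 + 284)*(-12 + 71*(1 + 284)))/(71*(1 + 284))) = 59*((1/71)*(-8 + 71*285*(-12 + 71*285))/285) = 59*((1/71)*(1/285)*(-8 + 71*285*(-12 + 20235))) = 59*((1/71)*(1/285)*(-8 + 71*285*20223)) = 59*((1/71)*(1/285)*(-8 + 409212405)) = 59*((1/71)*(1/285)*409212397) = 59*(409212397/20235) = 24143531423/20235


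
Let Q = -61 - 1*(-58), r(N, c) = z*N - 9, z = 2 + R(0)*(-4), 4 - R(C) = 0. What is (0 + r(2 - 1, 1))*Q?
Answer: 69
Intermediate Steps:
R(C) = 4 (R(C) = 4 - 1*0 = 4 + 0 = 4)
z = -14 (z = 2 + 4*(-4) = 2 - 16 = -14)
r(N, c) = -9 - 14*N (r(N, c) = -14*N - 9 = -9 - 14*N)
Q = -3 (Q = -61 + 58 = -3)
(0 + r(2 - 1, 1))*Q = (0 + (-9 - 14*(2 - 1)))*(-3) = (0 + (-9 - 14*1))*(-3) = (0 + (-9 - 14))*(-3) = (0 - 23)*(-3) = -23*(-3) = 69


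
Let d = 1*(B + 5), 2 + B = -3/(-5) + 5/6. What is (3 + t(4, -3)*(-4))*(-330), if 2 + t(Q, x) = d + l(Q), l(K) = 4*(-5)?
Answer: -24178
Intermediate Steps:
l(K) = -20
B = -17/30 (B = -2 + (-3/(-5) + 5/6) = -2 + (-3*(-⅕) + 5*(⅙)) = -2 + (⅗ + ⅚) = -2 + 43/30 = -17/30 ≈ -0.56667)
d = 133/30 (d = 1*(-17/30 + 5) = 1*(133/30) = 133/30 ≈ 4.4333)
t(Q, x) = -527/30 (t(Q, x) = -2 + (133/30 - 20) = -2 - 467/30 = -527/30)
(3 + t(4, -3)*(-4))*(-330) = (3 - 527/30*(-4))*(-330) = (3 + 1054/15)*(-330) = (1099/15)*(-330) = -24178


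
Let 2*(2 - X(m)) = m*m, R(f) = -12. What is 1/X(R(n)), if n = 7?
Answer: -1/70 ≈ -0.014286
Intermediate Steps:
X(m) = 2 - m²/2 (X(m) = 2 - m*m/2 = 2 - m²/2)
1/X(R(n)) = 1/(2 - ½*(-12)²) = 1/(2 - ½*144) = 1/(2 - 72) = 1/(-70) = -1/70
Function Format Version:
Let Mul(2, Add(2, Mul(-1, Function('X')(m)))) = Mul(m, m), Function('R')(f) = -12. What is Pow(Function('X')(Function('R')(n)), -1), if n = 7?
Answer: Rational(-1, 70) ≈ -0.014286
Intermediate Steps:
Function('X')(m) = Add(2, Mul(Rational(-1, 2), Pow(m, 2))) (Function('X')(m) = Add(2, Mul(Rational(-1, 2), Mul(m, m))) = Add(2, Mul(Rational(-1, 2), Pow(m, 2))))
Pow(Function('X')(Function('R')(n)), -1) = Pow(Add(2, Mul(Rational(-1, 2), Pow(-12, 2))), -1) = Pow(Add(2, Mul(Rational(-1, 2), 144)), -1) = Pow(Add(2, -72), -1) = Pow(-70, -1) = Rational(-1, 70)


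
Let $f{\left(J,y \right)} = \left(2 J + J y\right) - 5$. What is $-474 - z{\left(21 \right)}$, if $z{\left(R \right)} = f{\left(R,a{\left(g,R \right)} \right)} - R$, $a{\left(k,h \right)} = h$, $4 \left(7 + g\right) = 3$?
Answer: $-931$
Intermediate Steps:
$g = - \frac{25}{4}$ ($g = -7 + \frac{1}{4} \cdot 3 = -7 + \frac{3}{4} = - \frac{25}{4} \approx -6.25$)
$f{\left(J,y \right)} = -5 + 2 J + J y$
$z{\left(R \right)} = -5 + R + R^{2}$ ($z{\left(R \right)} = \left(-5 + 2 R + R R\right) - R = \left(-5 + 2 R + R^{2}\right) - R = \left(-5 + R^{2} + 2 R\right) - R = -5 + R + R^{2}$)
$-474 - z{\left(21 \right)} = -474 - \left(-5 + 21 + 21^{2}\right) = -474 - \left(-5 + 21 + 441\right) = -474 - 457 = -931$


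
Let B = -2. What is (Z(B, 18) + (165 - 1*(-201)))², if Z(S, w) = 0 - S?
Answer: 135424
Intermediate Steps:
Z(S, w) = -S
(Z(B, 18) + (165 - 1*(-201)))² = (-1*(-2) + (165 - 1*(-201)))² = (2 + (165 + 201))² = (2 + 366)² = 368² = 135424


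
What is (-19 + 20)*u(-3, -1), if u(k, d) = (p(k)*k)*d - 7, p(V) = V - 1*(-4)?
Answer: -4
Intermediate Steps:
p(V) = 4 + V (p(V) = V + 4 = 4 + V)
u(k, d) = -7 + d*k*(4 + k) (u(k, d) = ((4 + k)*k)*d - 7 = (k*(4 + k))*d - 7 = d*k*(4 + k) - 7 = -7 + d*k*(4 + k))
(-19 + 20)*u(-3, -1) = (-19 + 20)*(-7 - 1*(-3)*(4 - 3)) = 1*(-7 - 1*(-3)*1) = 1*(-7 + 3) = 1*(-4) = -4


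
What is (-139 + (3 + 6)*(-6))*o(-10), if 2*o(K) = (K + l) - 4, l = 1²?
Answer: 2509/2 ≈ 1254.5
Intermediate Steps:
l = 1
o(K) = -3/2 + K/2 (o(K) = ((K + 1) - 4)/2 = ((1 + K) - 4)/2 = (-3 + K)/2 = -3/2 + K/2)
(-139 + (3 + 6)*(-6))*o(-10) = (-139 + (3 + 6)*(-6))*(-3/2 + (½)*(-10)) = (-139 + 9*(-6))*(-3/2 - 5) = (-139 - 54)*(-13/2) = -193*(-13/2) = 2509/2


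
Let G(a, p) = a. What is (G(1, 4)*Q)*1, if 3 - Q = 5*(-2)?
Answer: 13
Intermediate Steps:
Q = 13 (Q = 3 - 5*(-2) = 3 - 1*(-10) = 3 + 10 = 13)
(G(1, 4)*Q)*1 = (1*13)*1 = 13*1 = 13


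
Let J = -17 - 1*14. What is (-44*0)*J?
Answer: 0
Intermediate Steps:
J = -31 (J = -17 - 14 = -31)
(-44*0)*J = -44*0*(-31) = 0*(-31) = 0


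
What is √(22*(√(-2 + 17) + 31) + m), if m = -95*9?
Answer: √(-173 + 22*√15) ≈ 9.3699*I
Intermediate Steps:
m = -855
√(22*(√(-2 + 17) + 31) + m) = √(22*(√(-2 + 17) + 31) - 855) = √(22*(√15 + 31) - 855) = √(22*(31 + √15) - 855) = √((682 + 22*√15) - 855) = √(-173 + 22*√15)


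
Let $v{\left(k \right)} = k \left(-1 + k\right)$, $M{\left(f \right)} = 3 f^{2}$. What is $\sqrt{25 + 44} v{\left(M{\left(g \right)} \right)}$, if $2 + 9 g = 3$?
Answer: $- \frac{26 \sqrt{69}}{729} \approx -0.29626$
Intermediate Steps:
$g = \frac{1}{9}$ ($g = - \frac{2}{9} + \frac{1}{9} \cdot 3 = - \frac{2}{9} + \frac{1}{3} = \frac{1}{9} \approx 0.11111$)
$\sqrt{25 + 44} v{\left(M{\left(g \right)} \right)} = \sqrt{25 + 44} \cdot \frac{3}{81} \left(-1 + \frac{3}{81}\right) = \sqrt{69} \cdot 3 \cdot \frac{1}{81} \left(-1 + 3 \cdot \frac{1}{81}\right) = \sqrt{69} \frac{-1 + \frac{1}{27}}{27} = \sqrt{69} \cdot \frac{1}{27} \left(- \frac{26}{27}\right) = \sqrt{69} \left(- \frac{26}{729}\right) = - \frac{26 \sqrt{69}}{729}$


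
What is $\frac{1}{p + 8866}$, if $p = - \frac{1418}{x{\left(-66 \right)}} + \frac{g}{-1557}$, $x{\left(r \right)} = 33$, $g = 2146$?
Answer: $\frac{17127}{151088434} \approx 0.00011336$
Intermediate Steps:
$p = - \frac{759548}{17127}$ ($p = - \frac{1418}{33} + \frac{2146}{-1557} = \left(-1418\right) \frac{1}{33} + 2146 \left(- \frac{1}{1557}\right) = - \frac{1418}{33} - \frac{2146}{1557} = - \frac{759548}{17127} \approx -44.348$)
$\frac{1}{p + 8866} = \frac{1}{- \frac{759548}{17127} + 8866} = \frac{1}{\frac{151088434}{17127}} = \frac{17127}{151088434}$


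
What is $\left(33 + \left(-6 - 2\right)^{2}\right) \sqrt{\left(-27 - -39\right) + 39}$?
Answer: $97 \sqrt{51} \approx 692.72$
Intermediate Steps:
$\left(33 + \left(-6 - 2\right)^{2}\right) \sqrt{\left(-27 - -39\right) + 39} = \left(33 + \left(-8\right)^{2}\right) \sqrt{\left(-27 + 39\right) + 39} = \left(33 + 64\right) \sqrt{12 + 39} = 97 \sqrt{51}$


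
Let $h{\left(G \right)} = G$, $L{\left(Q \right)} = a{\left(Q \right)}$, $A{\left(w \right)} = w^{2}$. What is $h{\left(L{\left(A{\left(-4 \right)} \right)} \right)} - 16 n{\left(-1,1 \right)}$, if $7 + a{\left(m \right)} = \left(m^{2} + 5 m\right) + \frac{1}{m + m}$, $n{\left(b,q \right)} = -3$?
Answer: $\frac{12065}{32} \approx 377.03$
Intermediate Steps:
$a{\left(m \right)} = -7 + m^{2} + \frac{1}{2 m} + 5 m$ ($a{\left(m \right)} = -7 + \left(\left(m^{2} + 5 m\right) + \frac{1}{m + m}\right) = -7 + \left(\left(m^{2} + 5 m\right) + \frac{1}{2 m}\right) = -7 + \left(m^{2} + \frac{1}{2 m} + 5 m\right) = -7 + m^{2} + \frac{1}{2 m} + 5 m$)
$L{\left(Q \right)} = -7 + Q^{2} + \frac{1}{2 Q} + 5 Q$
$h{\left(L{\left(A{\left(-4 \right)} \right)} \right)} - 16 n{\left(-1,1 \right)} = \left(-7 + \left(\left(-4\right)^{2}\right)^{2} + \frac{1}{2 \left(-4\right)^{2}} + 5 \left(-4\right)^{2}\right) - -48 = \left(-7 + 16^{2} + \frac{1}{2 \cdot 16} + 5 \cdot 16\right) + 48 = \left(-7 + 256 + \frac{1}{2} \cdot \frac{1}{16} + 80\right) + 48 = \left(-7 + 256 + \frac{1}{32} + 80\right) + 48 = \frac{10529}{32} + 48 = \frac{12065}{32}$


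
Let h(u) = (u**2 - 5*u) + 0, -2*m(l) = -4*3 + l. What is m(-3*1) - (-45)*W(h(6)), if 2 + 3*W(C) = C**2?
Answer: 1035/2 ≈ 517.50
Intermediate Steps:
m(l) = 6 - l/2 (m(l) = -(-4*3 + l)/2 = -(-12 + l)/2 = 6 - l/2)
h(u) = u**2 - 5*u
W(C) = -2/3 + C**2/3
m(-3*1) - (-45)*W(h(6)) = (6 - (-3)/2) - (-45)*(-2/3 + (6*(-5 + 6))**2/3) = (6 - 1/2*(-3)) - (-45)*(-2/3 + (6*1)**2/3) = (6 + 3/2) - (-45)*(-2/3 + (1/3)*6**2) = 15/2 - (-45)*(-2/3 + (1/3)*36) = 15/2 - (-45)*(-2/3 + 12) = 15/2 - (-45)*34/3 = 15/2 - 1*(-510) = 15/2 + 510 = 1035/2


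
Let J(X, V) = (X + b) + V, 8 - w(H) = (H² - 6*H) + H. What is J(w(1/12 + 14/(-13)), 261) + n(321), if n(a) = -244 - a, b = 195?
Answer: -2602861/24336 ≈ -106.96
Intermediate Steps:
w(H) = 8 - H² + 5*H (w(H) = 8 - ((H² - 6*H) + H) = 8 - (H² - 5*H) = 8 + (-H² + 5*H) = 8 - H² + 5*H)
J(X, V) = 195 + V + X (J(X, V) = (X + 195) + V = (195 + X) + V = 195 + V + X)
J(w(1/12 + 14/(-13)), 261) + n(321) = (195 + 261 + (8 - (1/12 + 14/(-13))² + 5*(1/12 + 14/(-13)))) + (-244 - 1*321) = (195 + 261 + (8 - (1*(1/12) + 14*(-1/13))² + 5*(1*(1/12) + 14*(-1/13)))) + (-244 - 321) = (195 + 261 + (8 - (1/12 - 14/13)² + 5*(1/12 - 14/13))) - 565 = (195 + 261 + (8 - (-155/156)² + 5*(-155/156))) - 565 = (195 + 261 + (8 - 1*24025/24336 - 775/156)) - 565 = (195 + 261 + (8 - 24025/24336 - 775/156)) - 565 = (195 + 261 + 49763/24336) - 565 = 11146979/24336 - 565 = -2602861/24336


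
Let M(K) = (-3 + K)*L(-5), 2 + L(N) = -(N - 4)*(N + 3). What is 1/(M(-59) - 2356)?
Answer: -1/1116 ≈ -0.00089606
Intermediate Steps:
L(N) = -2 - (-4 + N)*(3 + N) (L(N) = -2 - (N - 4)*(N + 3) = -2 - (-4 + N)*(3 + N))
M(K) = 60 - 20*K (M(K) = (-3 + K)*(10 - 5 - 1*(-5)²) = (-3 + K)*(10 - 5 - 1*25) = (-3 + K)*(10 - 5 - 25) = (-3 + K)*(-20) = 60 - 20*K)
1/(M(-59) - 2356) = 1/((60 - 20*(-59)) - 2356) = 1/((60 + 1180) - 2356) = 1/(1240 - 2356) = 1/(-1116) = -1/1116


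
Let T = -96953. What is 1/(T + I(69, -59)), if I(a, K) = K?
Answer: -1/97012 ≈ -1.0308e-5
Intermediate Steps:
1/(T + I(69, -59)) = 1/(-96953 - 59) = 1/(-97012) = -1/97012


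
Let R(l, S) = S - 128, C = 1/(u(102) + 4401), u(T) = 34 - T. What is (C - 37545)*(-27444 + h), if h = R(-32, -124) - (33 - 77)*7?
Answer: 4455547871792/4333 ≈ 1.0283e+9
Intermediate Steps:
C = 1/4333 (C = 1/((34 - 1*102) + 4401) = 1/((34 - 102) + 4401) = 1/(-68 + 4401) = 1/4333 ≈ 0.00023079)
R(l, S) = -128 + S
h = 56 (h = (-128 - 124) - (33 - 77)*7 = -252 - (-44)*7 = -252 - 1*(-308) = -252 + 308 = 56)
(C - 37545)*(-27444 + h) = (1/4333 - 37545)*(-27444 + 56) = -162682484/4333*(-27388) = 4455547871792/4333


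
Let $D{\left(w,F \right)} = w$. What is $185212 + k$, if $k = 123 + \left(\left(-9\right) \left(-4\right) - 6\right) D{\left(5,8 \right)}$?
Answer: $185485$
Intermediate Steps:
$k = 273$ ($k = 123 + \left(\left(-9\right) \left(-4\right) - 6\right) 5 = 123 + \left(36 - 6\right) 5 = 123 + 30 \cdot 5 = 123 + 150 = 273$)
$185212 + k = 185212 + 273 = 185485$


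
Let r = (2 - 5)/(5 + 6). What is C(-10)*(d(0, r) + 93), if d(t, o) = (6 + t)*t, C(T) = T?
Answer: -930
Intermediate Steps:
r = -3/11 ≈ -0.27273
d(t, o) = t*(6 + t)
C(-10)*(d(0, r) + 93) = -10*(0*(6 + 0) + 93) = -10*(0*6 + 93) = -10*(0 + 93) = -10*93 = -930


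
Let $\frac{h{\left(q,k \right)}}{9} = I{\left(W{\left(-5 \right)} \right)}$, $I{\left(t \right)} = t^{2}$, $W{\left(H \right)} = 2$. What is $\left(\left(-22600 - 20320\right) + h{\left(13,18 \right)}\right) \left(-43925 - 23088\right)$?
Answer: $2873785492$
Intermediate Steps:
$h{\left(q,k \right)} = 36$ ($h{\left(q,k \right)} = 9 \cdot 2^{2} = 9 \cdot 4 = 36$)
$\left(\left(-22600 - 20320\right) + h{\left(13,18 \right)}\right) \left(-43925 - 23088\right) = \left(\left(-22600 - 20320\right) + 36\right) \left(-43925 - 23088\right) = \left(-42920 + 36\right) \left(-67013\right) = \left(-42884\right) \left(-67013\right) = 2873785492$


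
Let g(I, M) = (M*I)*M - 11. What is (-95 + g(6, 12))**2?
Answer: 574564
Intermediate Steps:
g(I, M) = -11 + I*M**2 (g(I, M) = (I*M)*M - 11 = I*M**2 - 11 = -11 + I*M**2)
(-95 + g(6, 12))**2 = (-95 + (-11 + 6*12**2))**2 = (-95 + (-11 + 6*144))**2 = (-95 + (-11 + 864))**2 = (-95 + 853)**2 = 758**2 = 574564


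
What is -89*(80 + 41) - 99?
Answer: -10868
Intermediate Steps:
-89*(80 + 41) - 99 = -89*121 - 99 = -10769 - 99 = -10868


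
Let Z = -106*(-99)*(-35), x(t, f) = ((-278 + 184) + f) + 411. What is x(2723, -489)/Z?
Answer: 86/183645 ≈ 0.00046829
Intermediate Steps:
x(t, f) = 317 + f (x(t, f) = (-94 + f) + 411 = 317 + f)
Z = -367290 (Z = 10494*(-35) = -367290)
x(2723, -489)/Z = (317 - 489)/(-367290) = -172*(-1/367290) = 86/183645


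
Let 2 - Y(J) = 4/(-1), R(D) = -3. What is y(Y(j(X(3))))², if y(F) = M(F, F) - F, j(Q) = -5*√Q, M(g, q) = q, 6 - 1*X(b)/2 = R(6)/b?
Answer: 0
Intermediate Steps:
X(b) = 12 + 6/b (X(b) = 12 - (-6)/b = 12 + 6/b)
Y(J) = 6 (Y(J) = 2 - 4/(-1) = 2 - 4*(-1) = 2 - 1*(-4) = 2 + 4 = 6)
y(F) = 0 (y(F) = F - F = 0)
y(Y(j(X(3))))² = 0² = 0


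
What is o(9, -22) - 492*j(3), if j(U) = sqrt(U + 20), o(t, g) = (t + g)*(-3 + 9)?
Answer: -78 - 492*sqrt(23) ≈ -2437.6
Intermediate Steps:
o(t, g) = 6*g + 6*t (o(t, g) = (g + t)*6 = 6*g + 6*t)
j(U) = sqrt(20 + U)
o(9, -22) - 492*j(3) = (6*(-22) + 6*9) - 492*sqrt(20 + 3) = (-132 + 54) - 492*sqrt(23) = -78 - 492*sqrt(23)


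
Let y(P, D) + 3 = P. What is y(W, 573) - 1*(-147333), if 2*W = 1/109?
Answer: 32117941/218 ≈ 1.4733e+5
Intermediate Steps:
W = 1/218 (W = (1/2)/109 = (1/2)*(1/109) = 1/218 ≈ 0.0045872)
y(P, D) = -3 + P
y(W, 573) - 1*(-147333) = (-3 + 1/218) - 1*(-147333) = -653/218 + 147333 = 32117941/218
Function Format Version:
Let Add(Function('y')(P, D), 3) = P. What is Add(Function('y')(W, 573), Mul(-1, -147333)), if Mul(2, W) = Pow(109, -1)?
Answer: Rational(32117941, 218) ≈ 1.4733e+5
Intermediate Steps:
W = Rational(1, 218) (W = Mul(Rational(1, 2), Pow(109, -1)) = Mul(Rational(1, 2), Rational(1, 109)) = Rational(1, 218) ≈ 0.0045872)
Function('y')(P, D) = Add(-3, P)
Add(Function('y')(W, 573), Mul(-1, -147333)) = Add(Add(-3, Rational(1, 218)), Mul(-1, -147333)) = Add(Rational(-653, 218), 147333) = Rational(32117941, 218)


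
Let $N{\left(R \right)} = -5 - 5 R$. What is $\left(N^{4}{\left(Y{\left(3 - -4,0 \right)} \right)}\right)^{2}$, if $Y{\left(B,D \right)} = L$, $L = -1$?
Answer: $0$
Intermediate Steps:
$Y{\left(B,D \right)} = -1$
$\left(N^{4}{\left(Y{\left(3 - -4,0 \right)} \right)}\right)^{2} = \left(\left(-5 - -5\right)^{4}\right)^{2} = \left(\left(-5 + 5\right)^{4}\right)^{2} = \left(0^{4}\right)^{2} = 0^{2} = 0$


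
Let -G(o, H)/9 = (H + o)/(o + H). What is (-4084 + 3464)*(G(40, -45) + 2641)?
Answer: -1631840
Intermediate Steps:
G(o, H) = -9 (G(o, H) = -9*(H + o)/(o + H) = -9*(H + o)/(H + o) = -9*1 = -9)
(-4084 + 3464)*(G(40, -45) + 2641) = (-4084 + 3464)*(-9 + 2641) = -620*2632 = -1631840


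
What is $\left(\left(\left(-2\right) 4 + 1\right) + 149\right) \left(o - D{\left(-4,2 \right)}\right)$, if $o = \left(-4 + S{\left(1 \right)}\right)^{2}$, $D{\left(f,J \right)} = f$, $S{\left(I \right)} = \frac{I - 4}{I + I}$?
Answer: $\frac{9727}{2} \approx 4863.5$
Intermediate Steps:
$S{\left(I \right)} = \frac{-4 + I}{2 I}$
$o = \frac{121}{4}$ ($o = \left(-4 + \frac{-4 + 1}{2 \cdot 1}\right)^{2} = \left(-4 + \frac{1}{2} \cdot 1 \left(-3\right)\right)^{2} = \left(-4 - \frac{3}{2}\right)^{2} = \left(- \frac{11}{2}\right)^{2} = \frac{121}{4} \approx 30.25$)
$\left(\left(\left(-2\right) 4 + 1\right) + 149\right) \left(o - D{\left(-4,2 \right)}\right) = \left(\left(\left(-2\right) 4 + 1\right) + 149\right) \left(\frac{121}{4} - -4\right) = \left(\left(-8 + 1\right) + 149\right) \left(\frac{121}{4} + 4\right) = \left(-7 + 149\right) \frac{137}{4} = 142 \cdot \frac{137}{4} = \frac{9727}{2}$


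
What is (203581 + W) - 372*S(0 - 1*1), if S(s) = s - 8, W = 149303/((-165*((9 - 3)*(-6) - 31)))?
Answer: 207977218/1005 ≈ 2.0694e+5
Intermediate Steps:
W = 13573/1005 (W = 149303/((-165*(6*(-6) - 31))) = 149303/((-165*(-36 - 31))) = 149303/((-165*(-67))) = 149303/11055 = 149303*(1/11055) = 13573/1005 ≈ 13.505)
S(s) = -8 + s
(203581 + W) - 372*S(0 - 1*1) = (203581 + 13573/1005) - 372*(-8 + (0 - 1*1)) = 204612478/1005 - 372*(-8 + (0 - 1)) = 204612478/1005 - 372*(-8 - 1) = 204612478/1005 - 372*(-9) = 204612478/1005 + 3348 = 207977218/1005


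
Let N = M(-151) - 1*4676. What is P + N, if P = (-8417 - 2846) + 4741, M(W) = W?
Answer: -11349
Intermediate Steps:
P = -6522 (P = -11263 + 4741 = -6522)
N = -4827 (N = -151 - 1*4676 = -151 - 4676 = -4827)
P + N = -6522 - 4827 = -11349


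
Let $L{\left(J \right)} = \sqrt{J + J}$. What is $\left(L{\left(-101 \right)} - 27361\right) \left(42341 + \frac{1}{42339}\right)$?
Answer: $- \frac{49049397091600}{42339} + \frac{1792675600 i \sqrt{202}}{42339} \approx -1.1585 \cdot 10^{9} + 6.0178 \cdot 10^{5} i$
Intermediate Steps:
$L{\left(J \right)} = \sqrt{2} \sqrt{J}$ ($L{\left(J \right)} = \sqrt{2 J} = \sqrt{2} \sqrt{J}$)
$\left(L{\left(-101 \right)} - 27361\right) \left(42341 + \frac{1}{42339}\right) = \left(\sqrt{2} \sqrt{-101} - 27361\right) \left(42341 + \frac{1}{42339}\right) = \left(\sqrt{2} i \sqrt{101} - 27361\right) \left(42341 + \frac{1}{42339}\right) = \left(i \sqrt{202} - 27361\right) \frac{1792675600}{42339} = \left(-27361 + i \sqrt{202}\right) \frac{1792675600}{42339} = - \frac{49049397091600}{42339} + \frac{1792675600 i \sqrt{202}}{42339}$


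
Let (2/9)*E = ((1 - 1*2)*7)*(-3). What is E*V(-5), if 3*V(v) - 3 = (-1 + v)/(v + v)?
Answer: 567/5 ≈ 113.40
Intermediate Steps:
E = 189/2 (E = 9*(((1 - 1*2)*7)*(-3))/2 = 9*(((1 - 2)*7)*(-3))/2 = 9*(-1*7*(-3))/2 = 9*(-7*(-3))/2 = (9/2)*21 = 189/2 ≈ 94.500)
V(v) = 1 + (-1 + v)/(6*v) (V(v) = 1 + ((-1 + v)/(v + v))/3 = 1 + ((-1 + v)/((2*v)))/3 = 1 + ((-1 + v)*(1/(2*v)))/3 = 1 + ((-1 + v)/(2*v))/3 = 1 + (-1 + v)/(6*v))
E*V(-5) = 189*((⅙)*(-1 + 7*(-5))/(-5))/2 = 189*((⅙)*(-⅕)*(-1 - 35))/2 = 189*((⅙)*(-⅕)*(-36))/2 = (189/2)*(6/5) = 567/5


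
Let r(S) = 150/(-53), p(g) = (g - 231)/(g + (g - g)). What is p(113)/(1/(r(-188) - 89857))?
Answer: 561983378/5989 ≈ 93836.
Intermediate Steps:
p(g) = (-231 + g)/g (p(g) = (-231 + g)/(g + 0) = (-231 + g)/g)
r(S) = -150/53 (r(S) = 150*(-1/53) = -150/53)
p(113)/(1/(r(-188) - 89857)) = ((-231 + 113)/113)/(1/(-150/53 - 89857)) = ((1/113)*(-118))/(1/(-4762571/53)) = -118/(113*(-53/4762571)) = -118/113*(-4762571/53) = 561983378/5989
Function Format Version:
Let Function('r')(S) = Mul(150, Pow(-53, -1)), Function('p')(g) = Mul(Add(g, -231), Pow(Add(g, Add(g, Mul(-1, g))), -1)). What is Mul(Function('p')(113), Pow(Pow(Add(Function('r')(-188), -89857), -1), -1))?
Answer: Rational(561983378, 5989) ≈ 93836.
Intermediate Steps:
Function('p')(g) = Mul(Pow(g, -1), Add(-231, g)) (Function('p')(g) = Mul(Add(-231, g), Pow(Add(g, 0), -1)) = Mul(Add(-231, g), Pow(g, -1)) = Mul(Pow(g, -1), Add(-231, g)))
Function('r')(S) = Rational(-150, 53) (Function('r')(S) = Mul(150, Rational(-1, 53)) = Rational(-150, 53))
Mul(Function('p')(113), Pow(Pow(Add(Function('r')(-188), -89857), -1), -1)) = Mul(Mul(Pow(113, -1), Add(-231, 113)), Pow(Pow(Add(Rational(-150, 53), -89857), -1), -1)) = Mul(Mul(Rational(1, 113), -118), Pow(Pow(Rational(-4762571, 53), -1), -1)) = Mul(Rational(-118, 113), Pow(Rational(-53, 4762571), -1)) = Mul(Rational(-118, 113), Rational(-4762571, 53)) = Rational(561983378, 5989)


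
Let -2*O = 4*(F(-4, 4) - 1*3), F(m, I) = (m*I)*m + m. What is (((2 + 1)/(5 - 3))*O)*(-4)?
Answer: 684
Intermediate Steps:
F(m, I) = m + I*m**2 (F(m, I) = (I*m)*m + m = I*m**2 + m = m + I*m**2)
O = -114 (O = -2*(-4*(1 + 4*(-4)) - 1*3) = -2*(-4*(1 - 16) - 3) = -2*(-4*(-15) - 3) = -2*(60 - 3) = -2*57 = -1/2*228 = -114)
(((2 + 1)/(5 - 3))*O)*(-4) = (((2 + 1)/(5 - 3))*(-114))*(-4) = ((3/2)*(-114))*(-4) = -171*(-4) = 684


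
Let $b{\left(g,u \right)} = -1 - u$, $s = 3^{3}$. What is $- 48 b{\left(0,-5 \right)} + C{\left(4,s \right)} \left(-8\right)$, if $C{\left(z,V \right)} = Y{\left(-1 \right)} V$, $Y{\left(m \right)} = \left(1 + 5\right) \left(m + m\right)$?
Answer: $2400$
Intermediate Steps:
$s = 27$
$Y{\left(m \right)} = 12 m$ ($Y{\left(m \right)} = 6 \cdot 2 m = 12 m$)
$C{\left(z,V \right)} = - 12 V$ ($C{\left(z,V \right)} = 12 \left(-1\right) V = - 12 V$)
$- 48 b{\left(0,-5 \right)} + C{\left(4,s \right)} \left(-8\right) = - 48 \left(-1 - -5\right) + \left(-12\right) 27 \left(-8\right) = - 48 \left(-1 + 5\right) - -2592 = \left(-48\right) 4 + 2592 = -192 + 2592 = 2400$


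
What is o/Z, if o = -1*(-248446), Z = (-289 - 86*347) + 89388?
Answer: 22586/5387 ≈ 4.1927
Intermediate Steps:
Z = 59257 (Z = (-289 - 29842) + 89388 = -30131 + 89388 = 59257)
o = 248446
o/Z = 248446/59257 = 248446*(1/59257) = 22586/5387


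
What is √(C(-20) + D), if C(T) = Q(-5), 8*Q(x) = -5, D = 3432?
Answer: √54902/4 ≈ 58.578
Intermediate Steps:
Q(x) = -5/8 (Q(x) = (⅛)*(-5) = -5/8)
C(T) = -5/8
√(C(-20) + D) = √(-5/8 + 3432) = √(27451/8) = √54902/4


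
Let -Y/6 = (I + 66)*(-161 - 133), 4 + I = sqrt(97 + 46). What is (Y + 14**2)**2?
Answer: 12449242624 + 386541792*sqrt(143) ≈ 1.7072e+10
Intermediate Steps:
I = -4 + sqrt(143) (I = -4 + sqrt(97 + 46) = -4 + sqrt(143) ≈ 7.9583)
Y = 109368 + 1764*sqrt(143) (Y = -6*((-4 + sqrt(143)) + 66)*(-161 - 133) = -6*(62 + sqrt(143))*(-294) = -6*(-18228 - 294*sqrt(143)) = 109368 + 1764*sqrt(143) ≈ 1.3046e+5)
(Y + 14**2)**2 = ((109368 + 1764*sqrt(143)) + 14**2)**2 = ((109368 + 1764*sqrt(143)) + 196)**2 = (109564 + 1764*sqrt(143))**2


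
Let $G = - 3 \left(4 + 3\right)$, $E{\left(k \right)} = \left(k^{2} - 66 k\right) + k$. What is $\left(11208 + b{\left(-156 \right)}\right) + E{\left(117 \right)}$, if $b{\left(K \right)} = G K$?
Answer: $20568$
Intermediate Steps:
$E{\left(k \right)} = k^{2} - 65 k$
$G = -21$ ($G = \left(-3\right) 7 = -21$)
$b{\left(K \right)} = - 21 K$
$\left(11208 + b{\left(-156 \right)}\right) + E{\left(117 \right)} = \left(11208 - -3276\right) + 117 \left(-65 + 117\right) = \left(11208 + 3276\right) + 117 \cdot 52 = 14484 + 6084 = 20568$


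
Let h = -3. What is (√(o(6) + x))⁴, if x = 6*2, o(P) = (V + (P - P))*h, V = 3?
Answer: 9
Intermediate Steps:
o(P) = -9 (o(P) = (3 + (P - P))*(-3) = (3 + 0)*(-3) = 3*(-3) = -9)
x = 12
(√(o(6) + x))⁴ = (√(-9 + 12))⁴ = (√3)⁴ = 9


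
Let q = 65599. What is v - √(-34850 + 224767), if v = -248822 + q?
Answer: -183223 - √189917 ≈ -1.8366e+5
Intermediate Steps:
v = -183223 (v = -248822 + 65599 = -183223)
v - √(-34850 + 224767) = -183223 - √(-34850 + 224767) = -183223 - √189917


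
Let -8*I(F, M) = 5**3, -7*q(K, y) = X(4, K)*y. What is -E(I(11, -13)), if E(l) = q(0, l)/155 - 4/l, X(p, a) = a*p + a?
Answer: -32/125 ≈ -0.25600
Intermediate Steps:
X(p, a) = a + a*p
q(K, y) = -5*K*y/7 (q(K, y) = -K*(1 + 4)*y/7 = -K*5*y/7 = -5*K*y/7)
I(F, M) = -125/8 (I(F, M) = -1/8*5**3 = -1/8*125 = -125/8)
E(l) = -4/l (E(l) = -5/7*0*l/155 - 4/l = 0*(1/155) - 4/l = 0 - 4/l = -4/l)
-E(I(11, -13)) = -(-4)/(-125/8) = -(-4)*(-8)/125 = -1*32/125 = -32/125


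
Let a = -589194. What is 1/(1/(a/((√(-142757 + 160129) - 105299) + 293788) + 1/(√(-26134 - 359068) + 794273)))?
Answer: 1/(794273 + I*√385202) - 589194/(188489 + 2*√4343) ≈ -3.1237 - 9.8379e-10*I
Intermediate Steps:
1/(1/(a/((√(-142757 + 160129) - 105299) + 293788) + 1/(√(-26134 - 359068) + 794273))) = 1/(1/(-589194/((√(-142757 + 160129) - 105299) + 293788) + 1/(√(-26134 - 359068) + 794273))) = 1/(1/(-589194/((√17372 - 105299) + 293788) + 1/(√(-385202) + 794273))) = 1/(1/(-589194/((2*√4343 - 105299) + 293788) + 1/(I*√385202 + 794273))) = 1/(1/(-589194/((-105299 + 2*√4343) + 293788) + 1/(794273 + I*√385202))) = 1/(1/(-589194/(188489 + 2*√4343) + 1/(794273 + I*√385202))) = 1/(1/(1/(794273 + I*√385202) - 589194/(188489 + 2*√4343))) = 1/(794273 + I*√385202) - 589194/(188489 + 2*√4343)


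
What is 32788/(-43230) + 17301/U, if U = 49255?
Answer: -86705071/212929365 ≈ -0.40720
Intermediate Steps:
32788/(-43230) + 17301/U = 32788/(-43230) + 17301/49255 = 32788*(-1/43230) + 17301*(1/49255) = -16394/21615 + 17301/49255 = -86705071/212929365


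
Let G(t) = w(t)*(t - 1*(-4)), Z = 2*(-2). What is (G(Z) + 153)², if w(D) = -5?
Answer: 23409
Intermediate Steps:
Z = -4
G(t) = -20 - 5*t (G(t) = -5*(t - 1*(-4)) = -5*(t + 4) = -5*(4 + t) = -20 - 5*t)
(G(Z) + 153)² = ((-20 - 5*(-4)) + 153)² = ((-20 + 20) + 153)² = (0 + 153)² = 153² = 23409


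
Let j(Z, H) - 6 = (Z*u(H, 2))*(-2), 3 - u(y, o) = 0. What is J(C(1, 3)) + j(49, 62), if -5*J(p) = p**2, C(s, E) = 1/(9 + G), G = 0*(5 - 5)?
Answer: -116641/405 ≈ -288.00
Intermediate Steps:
u(y, o) = 3 (u(y, o) = 3 - 1*0 = 3 + 0 = 3)
G = 0 (G = 0*0 = 0)
j(Z, H) = 6 - 6*Z (j(Z, H) = 6 + (Z*3)*(-2) = 6 + (3*Z)*(-2) = 6 - 6*Z)
C(s, E) = 1/9 (C(s, E) = 1/(9 + 0) = 1/9)
J(p) = -p**2/5
J(C(1, 3)) + j(49, 62) = -(1/9)**2/5 + (6 - 6*49) = -1/5*1/81 + (6 - 294) = -1/405 - 288 = -116641/405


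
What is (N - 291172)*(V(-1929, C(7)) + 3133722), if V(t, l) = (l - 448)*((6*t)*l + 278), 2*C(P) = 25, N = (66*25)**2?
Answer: 160512908386384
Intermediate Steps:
N = 2722500 (N = 1650**2 = 2722500)
C(P) = 25/2 (C(P) = (1/2)*25 = 25/2)
V(t, l) = (-448 + l)*(278 + 6*l*t) (V(t, l) = (-448 + l)*(6*l*t + 278) = (-448 + l)*(278 + 6*l*t))
(N - 291172)*(V(-1929, C(7)) + 3133722) = (2722500 - 291172)*((-124544 + 278*(25/2) - 2688*25/2*(-1929) + 6*(-1929)*(25/2)**2) + 3133722) = 2431328*((-124544 + 3475 + 64814400 + 6*(-1929)*(625/4)) + 3133722) = 2431328*((-124544 + 3475 + 64814400 - 3616875/2) + 3133722) = 2431328*(125769787/2 + 3133722) = 2431328*(132037231/2) = 160512908386384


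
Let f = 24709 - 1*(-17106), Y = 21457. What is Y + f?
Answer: 63272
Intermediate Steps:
f = 41815 (f = 24709 + 17106 = 41815)
Y + f = 21457 + 41815 = 63272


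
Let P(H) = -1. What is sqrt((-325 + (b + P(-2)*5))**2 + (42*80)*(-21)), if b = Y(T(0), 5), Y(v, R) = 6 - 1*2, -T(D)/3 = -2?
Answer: 2*sqrt(8929) ≈ 188.99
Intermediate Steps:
T(D) = 6 (T(D) = -3*(-2) = 6)
Y(v, R) = 4 (Y(v, R) = 6 - 2 = 4)
b = 4
sqrt((-325 + (b + P(-2)*5))**2 + (42*80)*(-21)) = sqrt((-325 + (4 - 1*5))**2 + (42*80)*(-21)) = sqrt((-325 + (4 - 5))**2 + 3360*(-21)) = sqrt((-325 - 1)**2 - 70560) = sqrt((-326)**2 - 70560) = sqrt(106276 - 70560) = sqrt(35716) = 2*sqrt(8929)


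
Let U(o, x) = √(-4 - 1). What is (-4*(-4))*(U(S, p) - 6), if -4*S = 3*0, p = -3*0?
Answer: -96 + 16*I*√5 ≈ -96.0 + 35.777*I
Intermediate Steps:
p = 0
S = 0 (S = -3*0/4 = -¼*0 = 0)
U(o, x) = I*√5 (U(o, x) = √(-5) = I*√5)
(-4*(-4))*(U(S, p) - 6) = (-4*(-4))*(I*√5 - 6) = 16*(-6 + I*√5) = -96 + 16*I*√5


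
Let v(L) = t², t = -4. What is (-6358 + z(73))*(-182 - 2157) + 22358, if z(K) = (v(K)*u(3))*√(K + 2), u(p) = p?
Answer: 14893720 - 561360*√3 ≈ 1.3921e+7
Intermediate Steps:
v(L) = 16 (v(L) = (-4)² = 16)
z(K) = 48*√(2 + K) (z(K) = (16*3)*√(K + 2) = 48*√(2 + K))
(-6358 + z(73))*(-182 - 2157) + 22358 = (-6358 + 48*√(2 + 73))*(-182 - 2157) + 22358 = (-6358 + 48*√75)*(-2339) + 22358 = (-6358 + 48*(5*√3))*(-2339) + 22358 = (-6358 + 240*√3)*(-2339) + 22358 = (14871362 - 561360*√3) + 22358 = 14893720 - 561360*√3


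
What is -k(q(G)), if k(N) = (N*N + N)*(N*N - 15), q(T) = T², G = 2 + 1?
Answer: -5940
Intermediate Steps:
G = 3
k(N) = (-15 + N²)*(N + N²) (k(N) = (N² + N)*(N² - 15) = (N + N²)*(-15 + N²) = (-15 + N²)*(N + N²))
-k(q(G)) = -3²*(-15 + (3²)² + (3²)³ - 15*3²) = -9*(-15 + 9² + 9³ - 15*9) = -9*(-15 + 81 + 729 - 135) = -9*660 = -1*5940 = -5940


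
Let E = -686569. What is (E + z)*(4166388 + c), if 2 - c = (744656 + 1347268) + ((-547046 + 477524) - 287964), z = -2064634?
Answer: -6690793638256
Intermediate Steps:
c = -1734436 (c = 2 - ((744656 + 1347268) + ((-547046 + 477524) - 287964)) = 2 - (2091924 + (-69522 - 287964)) = 2 - (2091924 - 357486) = 2 - 1*1734438 = 2 - 1734438 = -1734436)
(E + z)*(4166388 + c) = (-686569 - 2064634)*(4166388 - 1734436) = -2751203*2431952 = -6690793638256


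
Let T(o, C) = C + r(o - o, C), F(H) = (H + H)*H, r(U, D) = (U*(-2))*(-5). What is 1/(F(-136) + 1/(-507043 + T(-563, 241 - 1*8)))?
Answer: 506810/18747915519 ≈ 2.7033e-5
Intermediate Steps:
r(U, D) = 10*U (r(U, D) = -2*U*(-5) = 10*U)
F(H) = 2*H**2 (F(H) = (2*H)*H = 2*H**2)
T(o, C) = C (T(o, C) = C + 10*(o - o) = C + 10*0 = C + 0 = C)
1/(F(-136) + 1/(-507043 + T(-563, 241 - 1*8))) = 1/(2*(-136)**2 + 1/(-507043 + (241 - 1*8))) = 1/(2*18496 + 1/(-507043 + (241 - 8))) = 1/(36992 + 1/(-507043 + 233)) = 1/(36992 + 1/(-506810)) = 1/(36992 - 1/506810) = 1/(18747915519/506810) = 506810/18747915519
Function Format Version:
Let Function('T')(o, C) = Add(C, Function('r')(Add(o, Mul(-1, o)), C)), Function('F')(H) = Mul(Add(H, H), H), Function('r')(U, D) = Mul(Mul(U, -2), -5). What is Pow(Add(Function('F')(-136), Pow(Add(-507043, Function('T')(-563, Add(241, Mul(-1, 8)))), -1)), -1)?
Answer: Rational(506810, 18747915519) ≈ 2.7033e-5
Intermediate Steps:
Function('r')(U, D) = Mul(10, U) (Function('r')(U, D) = Mul(Mul(-2, U), -5) = Mul(10, U))
Function('F')(H) = Mul(2, Pow(H, 2)) (Function('F')(H) = Mul(Mul(2, H), H) = Mul(2, Pow(H, 2)))
Function('T')(o, C) = C (Function('T')(o, C) = Add(C, Mul(10, Add(o, Mul(-1, o)))) = Add(C, Mul(10, 0)) = Add(C, 0) = C)
Pow(Add(Function('F')(-136), Pow(Add(-507043, Function('T')(-563, Add(241, Mul(-1, 8)))), -1)), -1) = Pow(Add(Mul(2, Pow(-136, 2)), Pow(Add(-507043, Add(241, Mul(-1, 8))), -1)), -1) = Pow(Add(Mul(2, 18496), Pow(Add(-507043, Add(241, -8)), -1)), -1) = Pow(Add(36992, Pow(Add(-507043, 233), -1)), -1) = Pow(Add(36992, Pow(-506810, -1)), -1) = Pow(Add(36992, Rational(-1, 506810)), -1) = Pow(Rational(18747915519, 506810), -1) = Rational(506810, 18747915519)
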